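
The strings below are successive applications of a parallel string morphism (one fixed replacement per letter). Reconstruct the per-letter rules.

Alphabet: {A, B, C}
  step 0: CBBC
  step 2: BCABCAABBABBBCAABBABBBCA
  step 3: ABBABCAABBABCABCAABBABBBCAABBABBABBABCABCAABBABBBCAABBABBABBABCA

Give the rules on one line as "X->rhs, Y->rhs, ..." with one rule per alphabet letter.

A->BCA, B->ABB, C->A

  step 2 ⇒ step 3: BCABCAABBABBBCAABBABBBCA ⇒ ABB·A·BCA·ABB·A·BCA·BCA·ABB·ABB·BCA·ABB·ABB·ABB·A·BCA·BCA·ABB·ABB·BCA·ABB·ABB·ABB·A·BCA
    A ↦ BCA
    B ↦ ABB
    C ↦ A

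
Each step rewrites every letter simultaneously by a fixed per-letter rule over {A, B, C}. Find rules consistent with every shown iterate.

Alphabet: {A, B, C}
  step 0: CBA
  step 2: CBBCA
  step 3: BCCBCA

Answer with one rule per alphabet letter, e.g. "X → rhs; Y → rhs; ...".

A->CA, B->C, C->B

  step 2 ⇒ step 3: CBBCA ⇒ B·C·C·B·CA
    A ↦ CA
    B ↦ C
    C ↦ B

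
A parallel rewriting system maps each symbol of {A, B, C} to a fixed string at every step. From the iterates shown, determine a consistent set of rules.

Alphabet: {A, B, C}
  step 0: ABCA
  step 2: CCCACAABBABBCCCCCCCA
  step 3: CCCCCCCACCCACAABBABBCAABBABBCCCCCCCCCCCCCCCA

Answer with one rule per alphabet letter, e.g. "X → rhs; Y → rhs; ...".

A->CA, B->ABB, C->CC

  step 2 ⇒ step 3: CCCACAABBABBCCCCCCCA ⇒ CC·CC·CC·CA·CC·CA·CA·ABB·ABB·CA·ABB·ABB·CC·CC·CC·CC·CC·CC·CC·CA
    A ↦ CA
    B ↦ ABB
    C ↦ CC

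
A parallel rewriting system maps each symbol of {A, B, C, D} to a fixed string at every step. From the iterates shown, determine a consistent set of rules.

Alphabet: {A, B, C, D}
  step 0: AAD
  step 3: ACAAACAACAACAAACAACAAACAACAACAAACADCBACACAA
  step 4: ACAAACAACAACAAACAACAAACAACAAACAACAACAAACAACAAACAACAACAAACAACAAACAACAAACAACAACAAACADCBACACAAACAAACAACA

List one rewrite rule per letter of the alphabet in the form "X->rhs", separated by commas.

A->ACA, B->C, C->A, D->DCB

  step 3 ⇒ step 4: ACAAACAACAACAAACAACAAACAACAACAAACADCBACACAA ⇒ ACA·A·ACA·ACA·ACA·A·ACA·ACA·A·ACA·ACA·A·ACA·ACA·ACA·A·ACA·ACA·A·ACA·ACA·ACA·A·ACA·ACA·A·ACA·ACA·A·ACA·ACA·ACA·A·ACA·DCB·A·C·ACA·A·ACA·A·ACA·ACA
    A ↦ ACA
    B ↦ C
    C ↦ A
    D ↦ DCB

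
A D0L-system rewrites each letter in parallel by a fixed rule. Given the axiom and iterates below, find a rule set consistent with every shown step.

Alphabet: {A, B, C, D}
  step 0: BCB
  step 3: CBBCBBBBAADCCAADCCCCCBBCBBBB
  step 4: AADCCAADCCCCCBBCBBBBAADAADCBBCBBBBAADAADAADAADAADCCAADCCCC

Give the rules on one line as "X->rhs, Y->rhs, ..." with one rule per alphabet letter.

  step 3 ⇒ step 4: CBBCBBBBAADCCAADCCCCCBBCBBBB ⇒ AAD·C·C·AAD·C·C·C·C·CBB·CBB·BB·AAD·AAD·CBB·CBB·BB·AAD·AAD·AAD·AAD·AAD·C·C·AAD·C·C·C·C
    A ↦ CBB
    B ↦ C
    C ↦ AAD
    D ↦ BB

A->CBB, B->C, C->AAD, D->BB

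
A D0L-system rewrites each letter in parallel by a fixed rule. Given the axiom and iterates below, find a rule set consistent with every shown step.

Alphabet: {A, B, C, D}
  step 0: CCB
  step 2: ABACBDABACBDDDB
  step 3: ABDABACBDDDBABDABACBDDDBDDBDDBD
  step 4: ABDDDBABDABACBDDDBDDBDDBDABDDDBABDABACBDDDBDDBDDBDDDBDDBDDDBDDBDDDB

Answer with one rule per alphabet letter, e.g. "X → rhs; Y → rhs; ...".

  step 3 ⇒ step 4: ABDABACBDDDBABDABACBDDDBDDBDDBD ⇒ AB·D·DDB·AB·D·AB·ACB·D·DDB·DDB·DDB·D·AB·D·DDB·AB·D·AB·ACB·D·DDB·DDB·DDB·D·DDB·DDB·D·DDB·DDB·D·DDB
    A ↦ AB
    B ↦ D
    C ↦ ACB
    D ↦ DDB

A->AB, B->D, C->ACB, D->DDB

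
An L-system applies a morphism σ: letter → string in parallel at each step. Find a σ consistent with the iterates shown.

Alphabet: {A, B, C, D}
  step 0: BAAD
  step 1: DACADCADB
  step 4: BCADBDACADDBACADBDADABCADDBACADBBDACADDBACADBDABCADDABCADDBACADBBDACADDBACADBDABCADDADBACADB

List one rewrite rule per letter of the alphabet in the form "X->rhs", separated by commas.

A->CAD, B->DA, C->DBA, D->B

  step 0 ⇒ step 1: BAAD ⇒ DA·CAD·CAD·B
    A ↦ CAD
    B ↦ DA
    D ↦ B
    C ↦ DBA  (constrained at step 1)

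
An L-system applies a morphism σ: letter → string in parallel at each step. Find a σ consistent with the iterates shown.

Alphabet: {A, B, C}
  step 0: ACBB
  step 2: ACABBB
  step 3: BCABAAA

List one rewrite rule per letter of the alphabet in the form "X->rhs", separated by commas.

  step 2 ⇒ step 3: ACABBB ⇒ B·CA·B·A·A·A
    A ↦ B
    B ↦ A
    C ↦ CA

A->B, B->A, C->CA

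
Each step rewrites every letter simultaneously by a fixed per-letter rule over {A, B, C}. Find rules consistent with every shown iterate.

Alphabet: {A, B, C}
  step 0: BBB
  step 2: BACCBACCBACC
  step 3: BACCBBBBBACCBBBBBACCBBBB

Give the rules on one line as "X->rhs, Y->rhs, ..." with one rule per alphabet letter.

  step 2 ⇒ step 3: BACCBACCBACC ⇒ BA·CC·BB·BB·BA·CC·BB·BB·BA·CC·BB·BB
    A ↦ CC
    B ↦ BA
    C ↦ BB

A->CC, B->BA, C->BB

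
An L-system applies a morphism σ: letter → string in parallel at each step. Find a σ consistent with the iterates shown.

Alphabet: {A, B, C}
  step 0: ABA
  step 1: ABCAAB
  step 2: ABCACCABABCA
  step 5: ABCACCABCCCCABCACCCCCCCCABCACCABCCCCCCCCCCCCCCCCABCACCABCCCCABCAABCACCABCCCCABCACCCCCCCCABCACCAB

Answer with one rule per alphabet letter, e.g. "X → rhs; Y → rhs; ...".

  step 1 ⇒ step 2: ABCAAB ⇒ AB·CA·CC·AB·AB·CA
    A ↦ AB
    B ↦ CA
    C ↦ CC

A->AB, B->CA, C->CC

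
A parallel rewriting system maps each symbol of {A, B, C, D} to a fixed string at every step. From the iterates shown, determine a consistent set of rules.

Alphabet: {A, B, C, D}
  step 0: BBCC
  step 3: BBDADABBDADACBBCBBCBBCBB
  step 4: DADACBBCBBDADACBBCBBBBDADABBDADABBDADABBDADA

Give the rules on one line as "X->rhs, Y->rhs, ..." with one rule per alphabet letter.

A->B, B->DA, C->BB, D->CB

  step 3 ⇒ step 4: BBDADABBDADACBBCBBCBBCBB ⇒ DA·DA·CB·B·CB·B·DA·DA·CB·B·CB·B·BB·DA·DA·BB·DA·DA·BB·DA·DA·BB·DA·DA
    A ↦ B
    B ↦ DA
    C ↦ BB
    D ↦ CB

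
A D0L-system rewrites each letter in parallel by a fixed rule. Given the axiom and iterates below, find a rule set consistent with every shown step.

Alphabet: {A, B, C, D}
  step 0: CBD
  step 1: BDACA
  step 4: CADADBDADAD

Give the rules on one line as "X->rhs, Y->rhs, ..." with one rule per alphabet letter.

A->D, B->C, C->BDA, D->A

  step 0 ⇒ step 1: CBD ⇒ BDA·C·A
    B ↦ C
    C ↦ BDA
    D ↦ A
    A ↦ D  (constrained at step 1)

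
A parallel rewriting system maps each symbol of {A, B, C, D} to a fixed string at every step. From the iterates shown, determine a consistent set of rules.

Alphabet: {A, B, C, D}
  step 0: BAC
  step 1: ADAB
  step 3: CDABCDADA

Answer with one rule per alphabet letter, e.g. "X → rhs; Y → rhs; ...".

  step 0 ⇒ step 1: BAC ⇒ A·DA·B
    A ↦ DA
    B ↦ A
    C ↦ B
    D ↦ C  (constrained at step 1)

A->DA, B->A, C->B, D->C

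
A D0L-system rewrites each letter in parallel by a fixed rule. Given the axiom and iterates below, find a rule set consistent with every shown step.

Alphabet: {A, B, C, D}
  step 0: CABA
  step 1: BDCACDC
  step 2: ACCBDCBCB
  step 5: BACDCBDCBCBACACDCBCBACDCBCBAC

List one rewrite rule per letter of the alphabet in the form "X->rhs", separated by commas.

A->DC, B->AC, C->B, D->C

  step 1 ⇒ step 2: BDCACDC ⇒ AC·C·B·DC·B·C·B
    A ↦ DC
    B ↦ AC
    C ↦ B
    D ↦ C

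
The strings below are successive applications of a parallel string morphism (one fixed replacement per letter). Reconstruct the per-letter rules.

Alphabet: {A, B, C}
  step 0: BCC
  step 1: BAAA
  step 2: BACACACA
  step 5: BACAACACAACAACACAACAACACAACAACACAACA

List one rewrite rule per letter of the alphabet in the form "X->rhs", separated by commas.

  step 1 ⇒ step 2: BAAA ⇒ BA·CA·CA·CA
    A ↦ CA
    B ↦ BA
  step 0 ⇒ step 1: BCC ⇒ BA·A·A
    C ↦ A

A->CA, B->BA, C->A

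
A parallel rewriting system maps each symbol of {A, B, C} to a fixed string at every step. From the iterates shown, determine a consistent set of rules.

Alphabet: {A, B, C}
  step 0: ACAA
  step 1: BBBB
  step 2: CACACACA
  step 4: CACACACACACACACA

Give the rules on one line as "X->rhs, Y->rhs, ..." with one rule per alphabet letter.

A->B, B->CA, C->B

  step 1 ⇒ step 2: BBBB ⇒ CA·CA·CA·CA
    B ↦ CA
  step 0 ⇒ step 1: ACAA ⇒ B·B·B·B
    A ↦ B
  step 0 ⇒ step 1: ACAA ⇒ B·B·B·B
    C ↦ B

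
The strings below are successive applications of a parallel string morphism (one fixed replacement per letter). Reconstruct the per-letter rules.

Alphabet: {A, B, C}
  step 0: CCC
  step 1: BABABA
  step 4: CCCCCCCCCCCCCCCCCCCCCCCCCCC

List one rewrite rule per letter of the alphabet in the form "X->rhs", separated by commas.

  step 0 ⇒ step 1: CCC ⇒ BA·BA·BA
    C ↦ BA
    A ↦ CC  (constrained at step 1)
    B ↦ C  (constrained at step 1)

A->CC, B->C, C->BA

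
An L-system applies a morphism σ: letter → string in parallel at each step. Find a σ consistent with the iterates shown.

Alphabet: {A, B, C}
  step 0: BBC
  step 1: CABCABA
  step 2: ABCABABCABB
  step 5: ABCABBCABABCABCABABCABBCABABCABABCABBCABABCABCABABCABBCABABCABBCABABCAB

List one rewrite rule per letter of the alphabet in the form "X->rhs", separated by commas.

A->B, B->CAB, C->A

  step 1 ⇒ step 2: CABCABA ⇒ A·B·CAB·A·B·CAB·B
    A ↦ B
    B ↦ CAB
    C ↦ A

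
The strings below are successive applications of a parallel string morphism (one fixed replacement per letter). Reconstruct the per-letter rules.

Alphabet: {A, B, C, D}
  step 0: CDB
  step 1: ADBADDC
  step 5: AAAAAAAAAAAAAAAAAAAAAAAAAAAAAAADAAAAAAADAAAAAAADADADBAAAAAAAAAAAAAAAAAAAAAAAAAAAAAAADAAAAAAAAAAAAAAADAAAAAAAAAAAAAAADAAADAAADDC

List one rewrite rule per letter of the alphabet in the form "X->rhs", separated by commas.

A->AA, B->DC, C->ADB, D->AD

  step 0 ⇒ step 1: CDB ⇒ ADB·AD·DC
    B ↦ DC
    C ↦ ADB
    D ↦ AD
    A ↦ AA  (constrained at step 1)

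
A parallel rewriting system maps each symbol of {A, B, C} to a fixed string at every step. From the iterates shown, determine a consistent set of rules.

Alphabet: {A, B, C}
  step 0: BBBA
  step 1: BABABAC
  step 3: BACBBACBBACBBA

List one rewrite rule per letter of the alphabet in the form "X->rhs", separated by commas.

A->C, B->BA, C->B

  step 0 ⇒ step 1: BBBA ⇒ BA·BA·BA·C
    A ↦ C
    B ↦ BA
    C ↦ B  (constrained at step 1)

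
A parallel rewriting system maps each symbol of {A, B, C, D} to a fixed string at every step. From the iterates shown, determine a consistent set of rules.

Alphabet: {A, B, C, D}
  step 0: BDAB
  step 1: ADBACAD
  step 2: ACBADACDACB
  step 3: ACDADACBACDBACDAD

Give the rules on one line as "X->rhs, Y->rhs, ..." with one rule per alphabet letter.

A->AC, B->AD, C->D, D->B

  step 2 ⇒ step 3: ACBADACDACB ⇒ AC·D·AD·AC·B·AC·D·B·AC·D·AD
    A ↦ AC
    B ↦ AD
    C ↦ D
    D ↦ B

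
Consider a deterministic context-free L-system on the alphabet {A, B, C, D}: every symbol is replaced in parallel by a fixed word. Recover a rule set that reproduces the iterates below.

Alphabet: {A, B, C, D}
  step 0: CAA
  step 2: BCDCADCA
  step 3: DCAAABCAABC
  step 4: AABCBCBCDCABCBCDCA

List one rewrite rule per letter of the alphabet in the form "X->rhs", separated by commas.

A->BC, B->DC, C->A, D->A

  step 3 ⇒ step 4: DCAAABCAABC ⇒ A·A·BC·BC·BC·DC·A·BC·BC·DC·A
    A ↦ BC
    B ↦ DC
    C ↦ A
    D ↦ A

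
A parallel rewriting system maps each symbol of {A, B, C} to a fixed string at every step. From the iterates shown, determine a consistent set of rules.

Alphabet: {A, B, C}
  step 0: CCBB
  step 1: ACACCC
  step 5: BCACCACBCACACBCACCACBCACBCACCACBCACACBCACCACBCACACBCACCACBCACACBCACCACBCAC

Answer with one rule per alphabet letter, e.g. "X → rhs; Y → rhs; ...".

A->BC, B->C, C->AC

  step 0 ⇒ step 1: CCBB ⇒ AC·AC·C·C
    B ↦ C
    C ↦ AC
    A ↦ BC  (constrained at step 1)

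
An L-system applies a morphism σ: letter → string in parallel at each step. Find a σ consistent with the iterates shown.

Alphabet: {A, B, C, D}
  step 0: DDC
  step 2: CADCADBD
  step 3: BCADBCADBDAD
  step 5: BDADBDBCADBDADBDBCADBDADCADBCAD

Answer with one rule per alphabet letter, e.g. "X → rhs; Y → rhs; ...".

A->C, B->BD, C->B, D->AD

  step 2 ⇒ step 3: CADCADBD ⇒ B·C·AD·B·C·AD·BD·AD
    A ↦ C
    B ↦ BD
    C ↦ B
    D ↦ AD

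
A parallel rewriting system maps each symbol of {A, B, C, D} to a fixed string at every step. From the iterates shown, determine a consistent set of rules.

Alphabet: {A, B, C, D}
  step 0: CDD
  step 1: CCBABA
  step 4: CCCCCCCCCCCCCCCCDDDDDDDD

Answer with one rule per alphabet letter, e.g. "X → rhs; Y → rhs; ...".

  step 0 ⇒ step 1: CDD ⇒ CC·BA·BA
    C ↦ CC
    D ↦ BA
    A ↦ D  (constrained at step 1)
    B ↦ D  (constrained at step 1)

A->D, B->D, C->CC, D->BA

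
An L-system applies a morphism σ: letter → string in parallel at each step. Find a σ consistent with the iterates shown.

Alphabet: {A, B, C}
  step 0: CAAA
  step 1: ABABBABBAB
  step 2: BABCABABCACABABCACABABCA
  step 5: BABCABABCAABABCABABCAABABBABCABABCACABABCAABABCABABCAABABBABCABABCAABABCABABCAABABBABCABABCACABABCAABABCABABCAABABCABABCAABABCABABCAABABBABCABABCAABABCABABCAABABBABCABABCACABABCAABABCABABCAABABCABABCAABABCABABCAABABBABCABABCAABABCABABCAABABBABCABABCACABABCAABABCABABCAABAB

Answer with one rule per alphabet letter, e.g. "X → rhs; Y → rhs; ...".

  step 1 ⇒ step 2: ABABBABBAB ⇒ BAB·CA·BAB·CA·CA·BAB·CA·CA·BAB·CA
    A ↦ BAB
    B ↦ CA
  step 0 ⇒ step 1: CAAA ⇒ A·BAB·BAB·BAB
    C ↦ A

A->BAB, B->CA, C->A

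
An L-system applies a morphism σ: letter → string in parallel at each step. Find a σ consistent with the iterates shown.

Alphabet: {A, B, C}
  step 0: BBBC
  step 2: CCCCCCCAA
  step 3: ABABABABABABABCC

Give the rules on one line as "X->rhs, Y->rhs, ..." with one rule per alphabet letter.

  step 2 ⇒ step 3: CCCCCCCAA ⇒ AB·AB·AB·AB·AB·AB·AB·C·C
    A ↦ C
    C ↦ AB
    B ↦ AA  (constrained at step 0)

A->C, B->AA, C->AB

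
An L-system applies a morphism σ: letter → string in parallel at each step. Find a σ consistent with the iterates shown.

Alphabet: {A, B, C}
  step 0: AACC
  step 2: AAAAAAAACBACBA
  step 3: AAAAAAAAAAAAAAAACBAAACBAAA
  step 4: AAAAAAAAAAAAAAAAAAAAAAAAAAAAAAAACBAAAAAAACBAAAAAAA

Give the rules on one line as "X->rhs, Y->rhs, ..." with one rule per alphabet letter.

  step 3 ⇒ step 4: AAAAAAAAAAAAAAAACBAAACBAAA ⇒ AA·AA·AA·AA·AA·AA·AA·AA·AA·AA·AA·AA·AA·AA·AA·AA·CB·A·AA·AA·AA·CB·A·AA·AA·AA
    A ↦ AA
    B ↦ A
    C ↦ CB

A->AA, B->A, C->CB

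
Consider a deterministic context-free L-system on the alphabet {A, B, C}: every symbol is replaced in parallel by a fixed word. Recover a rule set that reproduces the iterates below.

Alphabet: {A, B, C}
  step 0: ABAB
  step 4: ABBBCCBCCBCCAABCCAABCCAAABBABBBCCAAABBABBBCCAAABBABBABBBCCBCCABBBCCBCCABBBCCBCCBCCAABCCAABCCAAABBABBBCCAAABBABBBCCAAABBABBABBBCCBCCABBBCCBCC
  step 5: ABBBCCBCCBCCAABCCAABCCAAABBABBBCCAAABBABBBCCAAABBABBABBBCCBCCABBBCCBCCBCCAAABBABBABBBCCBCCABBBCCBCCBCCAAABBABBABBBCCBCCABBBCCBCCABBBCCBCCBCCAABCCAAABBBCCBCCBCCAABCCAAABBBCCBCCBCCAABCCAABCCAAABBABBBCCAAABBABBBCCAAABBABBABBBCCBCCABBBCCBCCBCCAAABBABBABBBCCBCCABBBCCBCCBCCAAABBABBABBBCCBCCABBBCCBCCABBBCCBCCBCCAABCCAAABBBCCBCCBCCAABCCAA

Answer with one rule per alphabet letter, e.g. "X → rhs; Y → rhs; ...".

A->ABB, B->BCC, C->A

  step 4 ⇒ step 5: ABBBCCBCCBCCAABCCAABCCAAABBABBBCCAAABBABBBCCAAABBABBABBBCCBCCABBBCCBCCABBBCCBCCBCCAABCCAABCCAAABBABBBCCAAABBABBBCCAAABBABBABBBCCBCCABBBCCBCC ⇒ ABB·BCC·BCC·BCC·A·A·BCC·A·A·BCC·A·A·ABB·ABB·BCC·A·A·ABB·ABB·BCC·A·A·ABB·ABB·ABB·BCC·BCC·ABB·BCC·BCC·BCC·A·A·ABB·ABB·ABB·BCC·BCC·ABB·BCC·BCC·BCC·A·A·ABB·ABB·ABB·BCC·BCC·ABB·BCC·BCC·ABB·BCC·BCC·BCC·A·A·BCC·A·A·ABB·BCC·BCC·BCC·A·A·BCC·A·A·ABB·BCC·BCC·BCC·A·A·BCC·A·A·BCC·A·A·ABB·ABB·BCC·A·A·ABB·ABB·BCC·A·A·ABB·ABB·ABB·BCC·BCC·ABB·BCC·BCC·BCC·A·A·ABB·ABB·ABB·BCC·BCC·ABB·BCC·BCC·BCC·A·A·ABB·ABB·ABB·BCC·BCC·ABB·BCC·BCC·ABB·BCC·BCC·BCC·A·A·BCC·A·A·ABB·BCC·BCC·BCC·A·A·BCC·A·A
    A ↦ ABB
    B ↦ BCC
    C ↦ A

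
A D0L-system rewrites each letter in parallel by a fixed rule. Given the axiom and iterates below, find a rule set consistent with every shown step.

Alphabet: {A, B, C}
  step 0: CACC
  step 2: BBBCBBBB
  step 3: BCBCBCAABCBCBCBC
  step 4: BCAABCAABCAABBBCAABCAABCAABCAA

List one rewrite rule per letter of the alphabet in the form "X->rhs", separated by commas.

  step 3 ⇒ step 4: BCBCBCAABCBCBCBC ⇒ BC·AA·BC·AA·BC·AA·B·B·BC·AA·BC·AA·BC·AA·BC·AA
    A ↦ B
    B ↦ BC
    C ↦ AA

A->B, B->BC, C->AA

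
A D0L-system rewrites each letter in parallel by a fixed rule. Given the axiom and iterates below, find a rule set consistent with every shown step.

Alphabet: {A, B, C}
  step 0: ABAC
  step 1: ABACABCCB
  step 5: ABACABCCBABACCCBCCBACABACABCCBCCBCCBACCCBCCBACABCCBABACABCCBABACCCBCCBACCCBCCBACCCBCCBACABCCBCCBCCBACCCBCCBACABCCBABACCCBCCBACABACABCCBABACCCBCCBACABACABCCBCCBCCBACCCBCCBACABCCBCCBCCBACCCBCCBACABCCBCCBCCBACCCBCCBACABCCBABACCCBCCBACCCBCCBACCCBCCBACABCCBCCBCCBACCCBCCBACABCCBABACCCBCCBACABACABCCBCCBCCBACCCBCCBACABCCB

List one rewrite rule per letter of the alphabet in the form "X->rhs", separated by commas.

  step 0 ⇒ step 1: ABAC ⇒ AB·AC·AB·CCB
    A ↦ AB
    B ↦ AC
    C ↦ CCB

A->AB, B->AC, C->CCB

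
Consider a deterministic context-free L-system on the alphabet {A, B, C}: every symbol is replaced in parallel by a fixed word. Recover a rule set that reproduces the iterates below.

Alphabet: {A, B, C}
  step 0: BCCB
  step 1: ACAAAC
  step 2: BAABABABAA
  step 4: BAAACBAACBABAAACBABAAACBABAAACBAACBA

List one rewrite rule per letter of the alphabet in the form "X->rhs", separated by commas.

A->BA, B->AC, C->A

  step 1 ⇒ step 2: ACAAAC ⇒ BA·A·BA·BA·BA·A
    A ↦ BA
    C ↦ A
  step 0 ⇒ step 1: BCCB ⇒ AC·A·A·AC
    B ↦ AC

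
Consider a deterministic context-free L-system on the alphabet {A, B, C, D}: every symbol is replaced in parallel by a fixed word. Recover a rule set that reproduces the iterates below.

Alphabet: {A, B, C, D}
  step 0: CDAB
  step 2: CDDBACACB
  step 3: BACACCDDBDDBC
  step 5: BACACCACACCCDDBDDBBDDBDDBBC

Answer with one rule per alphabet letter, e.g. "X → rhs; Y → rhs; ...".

A->DD, B->C, C->B, D->AC

  step 2 ⇒ step 3: CDDBACACB ⇒ B·AC·AC·C·DD·B·DD·B·C
    A ↦ DD
    B ↦ C
    C ↦ B
    D ↦ AC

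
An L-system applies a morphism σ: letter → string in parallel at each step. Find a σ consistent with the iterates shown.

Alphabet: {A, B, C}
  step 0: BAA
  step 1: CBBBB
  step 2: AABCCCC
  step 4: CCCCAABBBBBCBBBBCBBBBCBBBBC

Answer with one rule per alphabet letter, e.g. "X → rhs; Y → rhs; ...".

A->BB, B->C, C->AAB

  step 1 ⇒ step 2: CBBBB ⇒ AAB·C·C·C·C
    B ↦ C
    C ↦ AAB
  step 0 ⇒ step 1: BAA ⇒ C·BB·BB
    A ↦ BB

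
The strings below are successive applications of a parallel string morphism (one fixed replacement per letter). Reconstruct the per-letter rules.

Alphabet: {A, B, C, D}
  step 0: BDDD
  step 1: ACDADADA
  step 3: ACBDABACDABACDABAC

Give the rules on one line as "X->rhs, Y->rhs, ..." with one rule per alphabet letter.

A->B, B->AC, C->A, D->DA

  step 0 ⇒ step 1: BDDD ⇒ AC·DA·DA·DA
    B ↦ AC
    D ↦ DA
    A ↦ B  (constrained at step 1)
    C ↦ A  (constrained at step 1)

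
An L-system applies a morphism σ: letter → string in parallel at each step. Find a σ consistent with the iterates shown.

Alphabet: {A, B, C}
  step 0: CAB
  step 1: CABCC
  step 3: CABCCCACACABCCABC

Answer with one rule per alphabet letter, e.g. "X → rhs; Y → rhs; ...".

  step 0 ⇒ step 1: CAB ⇒ CA·BC·C
    A ↦ BC
    B ↦ C
    C ↦ CA

A->BC, B->C, C->CA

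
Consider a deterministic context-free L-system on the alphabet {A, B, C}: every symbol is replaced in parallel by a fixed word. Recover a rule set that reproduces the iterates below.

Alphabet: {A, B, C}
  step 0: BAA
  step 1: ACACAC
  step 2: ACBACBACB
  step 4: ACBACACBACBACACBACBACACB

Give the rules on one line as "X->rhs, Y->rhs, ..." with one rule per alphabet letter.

A->AC, B->AC, C->B

  step 1 ⇒ step 2: ACACAC ⇒ AC·B·AC·B·AC·B
    A ↦ AC
    C ↦ B
  step 0 ⇒ step 1: BAA ⇒ AC·AC·AC
    B ↦ AC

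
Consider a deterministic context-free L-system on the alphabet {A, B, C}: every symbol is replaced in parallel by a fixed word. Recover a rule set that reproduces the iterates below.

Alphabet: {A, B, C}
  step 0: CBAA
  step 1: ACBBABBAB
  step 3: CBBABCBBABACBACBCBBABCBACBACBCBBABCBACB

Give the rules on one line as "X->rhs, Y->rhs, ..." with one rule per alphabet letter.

A->BAB, B->CB, C->A

  step 0 ⇒ step 1: CBAA ⇒ A·CB·BAB·BAB
    A ↦ BAB
    B ↦ CB
    C ↦ A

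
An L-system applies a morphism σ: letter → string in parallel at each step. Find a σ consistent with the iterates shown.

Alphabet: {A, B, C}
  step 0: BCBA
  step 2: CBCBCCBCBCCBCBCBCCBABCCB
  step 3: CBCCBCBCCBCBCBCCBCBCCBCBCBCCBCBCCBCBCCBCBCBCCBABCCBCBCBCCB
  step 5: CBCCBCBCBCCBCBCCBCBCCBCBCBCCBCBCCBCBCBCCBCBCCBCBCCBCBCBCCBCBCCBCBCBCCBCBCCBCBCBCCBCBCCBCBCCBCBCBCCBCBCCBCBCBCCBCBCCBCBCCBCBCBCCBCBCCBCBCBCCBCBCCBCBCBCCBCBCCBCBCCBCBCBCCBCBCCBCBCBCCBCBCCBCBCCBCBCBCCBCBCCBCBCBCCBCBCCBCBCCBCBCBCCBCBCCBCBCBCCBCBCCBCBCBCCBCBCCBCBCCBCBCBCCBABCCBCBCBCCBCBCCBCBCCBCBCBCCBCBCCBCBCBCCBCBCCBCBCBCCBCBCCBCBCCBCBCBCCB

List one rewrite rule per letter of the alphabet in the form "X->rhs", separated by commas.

A->AB, B->CCB, C->CB

  step 2 ⇒ step 3: CBCBCCBCBCCBCBCBCCBABCCB ⇒ CB·CCB·CB·CCB·CB·CB·CCB·CB·CCB·CB·CB·CCB·CB·CCB·CB·CCB·CB·CB·CCB·AB·CCB·CB·CB·CCB
    A ↦ AB
    B ↦ CCB
    C ↦ CB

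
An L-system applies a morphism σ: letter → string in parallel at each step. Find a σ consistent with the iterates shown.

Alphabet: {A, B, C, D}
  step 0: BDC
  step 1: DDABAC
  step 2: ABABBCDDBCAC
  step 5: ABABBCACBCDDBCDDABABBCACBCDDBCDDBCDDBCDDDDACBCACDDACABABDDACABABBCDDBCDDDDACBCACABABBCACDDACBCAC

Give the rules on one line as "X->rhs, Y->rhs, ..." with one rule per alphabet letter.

A->BC, B->DD, C->AC, D->AB

  step 1 ⇒ step 2: DDABAC ⇒ AB·AB·BC·DD·BC·AC
    A ↦ BC
    B ↦ DD
    C ↦ AC
    D ↦ AB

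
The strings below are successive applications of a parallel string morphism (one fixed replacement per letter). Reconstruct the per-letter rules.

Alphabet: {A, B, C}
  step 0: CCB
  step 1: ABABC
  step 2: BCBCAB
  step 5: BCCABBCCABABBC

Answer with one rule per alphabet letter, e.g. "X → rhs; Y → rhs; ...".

A->B, B->C, C->AB

  step 1 ⇒ step 2: ABABC ⇒ B·C·B·C·AB
    A ↦ B
    B ↦ C
    C ↦ AB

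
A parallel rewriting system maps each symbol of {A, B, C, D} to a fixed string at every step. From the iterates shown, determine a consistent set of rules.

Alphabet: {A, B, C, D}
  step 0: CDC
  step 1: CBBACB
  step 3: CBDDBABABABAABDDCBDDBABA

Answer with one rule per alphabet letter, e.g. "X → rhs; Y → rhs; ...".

A->AB, B->DD, C->CB, D->BA

  step 0 ⇒ step 1: CDC ⇒ CB·BA·CB
    C ↦ CB
    D ↦ BA
    A ↦ AB  (constrained at step 1)
    B ↦ DD  (constrained at step 1)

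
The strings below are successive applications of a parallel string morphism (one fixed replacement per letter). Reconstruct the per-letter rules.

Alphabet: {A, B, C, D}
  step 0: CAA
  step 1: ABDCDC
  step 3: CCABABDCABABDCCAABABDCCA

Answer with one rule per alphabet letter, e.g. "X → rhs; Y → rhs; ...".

  step 0 ⇒ step 1: CAA ⇒ AB·DC·DC
    A ↦ DC
    C ↦ AB
    B ↦ CA  (constrained at step 1)
    D ↦ CC  (constrained at step 1)

A->DC, B->CA, C->AB, D->CC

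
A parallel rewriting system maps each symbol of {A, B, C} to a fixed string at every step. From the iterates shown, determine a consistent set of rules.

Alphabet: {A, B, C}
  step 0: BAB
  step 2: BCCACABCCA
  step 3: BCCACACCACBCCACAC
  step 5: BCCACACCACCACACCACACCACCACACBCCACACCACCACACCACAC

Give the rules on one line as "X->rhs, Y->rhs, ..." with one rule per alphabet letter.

  step 2 ⇒ step 3: BCCACABCCA ⇒ BC·CA·CA·C·CA·C·BC·CA·CA·C
    A ↦ C
    B ↦ BC
    C ↦ CA

A->C, B->BC, C->CA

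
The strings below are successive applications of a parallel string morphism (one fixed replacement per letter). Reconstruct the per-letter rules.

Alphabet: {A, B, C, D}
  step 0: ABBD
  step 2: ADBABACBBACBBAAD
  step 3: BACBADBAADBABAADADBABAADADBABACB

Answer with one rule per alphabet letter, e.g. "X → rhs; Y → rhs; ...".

A->BA, B->AD, C->BA, D->CB

  step 2 ⇒ step 3: ADBABACBBACBBAAD ⇒ BA·CB·AD·BA·AD·BA·BA·AD·AD·BA·BA·AD·AD·BA·BA·CB
    A ↦ BA
    B ↦ AD
    C ↦ BA
    D ↦ CB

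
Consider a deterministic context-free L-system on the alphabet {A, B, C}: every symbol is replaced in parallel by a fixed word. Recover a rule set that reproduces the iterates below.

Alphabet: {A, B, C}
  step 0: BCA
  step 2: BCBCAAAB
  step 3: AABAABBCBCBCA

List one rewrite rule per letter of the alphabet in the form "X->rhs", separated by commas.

  step 2 ⇒ step 3: BCBCAAAB ⇒ A·AB·A·AB·BC·BC·BC·A
    A ↦ BC
    B ↦ A
    C ↦ AB

A->BC, B->A, C->AB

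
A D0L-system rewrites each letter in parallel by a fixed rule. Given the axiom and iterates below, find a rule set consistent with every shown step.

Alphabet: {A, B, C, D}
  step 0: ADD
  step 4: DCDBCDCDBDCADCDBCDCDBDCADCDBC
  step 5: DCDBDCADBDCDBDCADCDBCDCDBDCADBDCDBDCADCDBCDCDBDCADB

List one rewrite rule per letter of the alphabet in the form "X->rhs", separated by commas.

  step 4 ⇒ step 5: DCDBCDCDBDCADCDBCDCDBDCADCDBC ⇒ DC·DB·DC·A·DB·DC·DB·DC·A·DC·DB·C·DC·DB·DC·A·DB·DC·DB·DC·A·DC·DB·C·DC·DB·DC·A·DB
    A ↦ C
    B ↦ A
    C ↦ DB
    D ↦ DC

A->C, B->A, C->DB, D->DC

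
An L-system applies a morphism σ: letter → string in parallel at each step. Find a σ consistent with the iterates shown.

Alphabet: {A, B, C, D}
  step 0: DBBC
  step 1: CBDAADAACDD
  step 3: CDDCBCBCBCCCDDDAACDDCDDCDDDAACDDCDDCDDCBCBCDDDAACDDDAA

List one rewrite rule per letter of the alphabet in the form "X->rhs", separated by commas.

A->C, B->DAA, C->CDD, D->CB

  step 0 ⇒ step 1: DBBC ⇒ CB·DAA·DAA·CDD
    B ↦ DAA
    C ↦ CDD
    D ↦ CB
    A ↦ C  (constrained at step 1)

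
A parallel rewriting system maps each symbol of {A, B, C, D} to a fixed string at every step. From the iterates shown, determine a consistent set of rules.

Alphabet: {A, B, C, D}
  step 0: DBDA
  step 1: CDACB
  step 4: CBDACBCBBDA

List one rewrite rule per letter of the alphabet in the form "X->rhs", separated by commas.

  step 0 ⇒ step 1: DBDA ⇒ C·DA·C·B
    A ↦ B
    B ↦ DA
    D ↦ C
    C ↦ B  (constrained at step 1)

A->B, B->DA, C->B, D->C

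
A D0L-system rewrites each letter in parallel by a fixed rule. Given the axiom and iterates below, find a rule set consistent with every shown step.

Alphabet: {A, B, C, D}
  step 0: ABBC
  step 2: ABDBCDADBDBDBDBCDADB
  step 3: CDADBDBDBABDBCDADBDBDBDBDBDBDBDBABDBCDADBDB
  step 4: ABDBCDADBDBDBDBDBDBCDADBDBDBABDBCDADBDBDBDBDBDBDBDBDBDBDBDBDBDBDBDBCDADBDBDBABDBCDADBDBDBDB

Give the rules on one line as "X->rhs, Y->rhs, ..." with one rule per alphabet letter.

  step 3 ⇒ step 4: CDADBDBDBABDBCDADBDBDBDBDBDBDBDBABDBCDADBDB ⇒ AB·DB·CDA·DB·DB·DB·DB·DB·DB·CDA·DB·DB·DB·AB·DB·CDA·DB·DB·DB·DB·DB·DB·DB·DB·DB·DB·DB·DB·DB·DB·DB·DB·CDA·DB·DB·DB·AB·DB·CDA·DB·DB·DB·DB
    A ↦ CDA
    B ↦ DB
    C ↦ AB
    D ↦ DB

A->CDA, B->DB, C->AB, D->DB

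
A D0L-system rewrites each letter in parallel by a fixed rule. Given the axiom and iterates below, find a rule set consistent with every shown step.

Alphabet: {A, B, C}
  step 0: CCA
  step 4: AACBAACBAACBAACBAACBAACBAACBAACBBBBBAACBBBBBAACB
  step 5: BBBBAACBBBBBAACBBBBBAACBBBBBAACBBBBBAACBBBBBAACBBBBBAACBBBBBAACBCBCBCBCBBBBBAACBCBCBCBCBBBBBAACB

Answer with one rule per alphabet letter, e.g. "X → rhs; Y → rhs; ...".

  step 4 ⇒ step 5: AACBAACBAACBAACBAACBAACBAACBAACBBBBBAACBBBBBAACB ⇒ BB·BB·AA·CB·BB·BB·AA·CB·BB·BB·AA·CB·BB·BB·AA·CB·BB·BB·AA·CB·BB·BB·AA·CB·BB·BB·AA·CB·BB·BB·AA·CB·CB·CB·CB·CB·BB·BB·AA·CB·CB·CB·CB·CB·BB·BB·AA·CB
    A ↦ BB
    B ↦ CB
    C ↦ AA

A->BB, B->CB, C->AA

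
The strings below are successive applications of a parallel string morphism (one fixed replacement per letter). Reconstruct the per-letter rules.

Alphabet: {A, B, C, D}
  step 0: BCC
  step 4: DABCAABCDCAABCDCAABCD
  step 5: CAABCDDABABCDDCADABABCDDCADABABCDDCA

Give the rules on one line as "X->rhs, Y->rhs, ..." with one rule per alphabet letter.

  step 4 ⇒ step 5: DABCAABCDCAABCDCAABCD ⇒ CA·AB·CD·D·AB·AB·CD·D·CA·D·AB·AB·CD·D·CA·D·AB·AB·CD·D·CA
    A ↦ AB
    B ↦ CD
    C ↦ D
    D ↦ CA

A->AB, B->CD, C->D, D->CA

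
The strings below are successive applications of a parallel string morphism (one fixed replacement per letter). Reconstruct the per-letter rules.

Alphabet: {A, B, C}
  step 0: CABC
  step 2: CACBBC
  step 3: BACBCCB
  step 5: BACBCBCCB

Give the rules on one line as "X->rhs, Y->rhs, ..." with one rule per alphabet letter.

  step 2 ⇒ step 3: CACBBC ⇒ B·AC·B·C·C·B
    A ↦ AC
    B ↦ C
    C ↦ B

A->AC, B->C, C->B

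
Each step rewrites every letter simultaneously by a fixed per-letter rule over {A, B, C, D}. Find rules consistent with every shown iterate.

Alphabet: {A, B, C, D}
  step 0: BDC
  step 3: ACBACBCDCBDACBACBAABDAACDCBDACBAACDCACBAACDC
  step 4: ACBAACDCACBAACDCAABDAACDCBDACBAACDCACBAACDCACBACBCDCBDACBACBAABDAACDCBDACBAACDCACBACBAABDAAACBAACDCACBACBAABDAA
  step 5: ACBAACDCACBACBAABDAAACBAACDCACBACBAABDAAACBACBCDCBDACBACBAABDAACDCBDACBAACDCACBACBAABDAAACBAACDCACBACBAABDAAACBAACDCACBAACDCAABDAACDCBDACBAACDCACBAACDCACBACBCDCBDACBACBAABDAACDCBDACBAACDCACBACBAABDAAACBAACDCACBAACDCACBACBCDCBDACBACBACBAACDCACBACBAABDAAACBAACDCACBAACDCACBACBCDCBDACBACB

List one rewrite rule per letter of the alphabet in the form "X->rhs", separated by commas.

  step 4 ⇒ step 5: ACBAACDCACBAACDCAABDAACDCBDACBAACDCACBAACDCACBACBCDCBDACBACBAABDAACDCBDACBAACDCACBACBAABDAAACBAACDCACBACBAABDAA ⇒ ACB·AA·CDC·ACB·ACB·AA·BD·AA·ACB·AA·CDC·ACB·ACB·AA·BD·AA·ACB·ACB·CDC·BD·ACB·ACB·AA·BD·AA·CDC·BD·ACB·AA·CDC·ACB·ACB·AA·BD·AA·ACB·AA·CDC·ACB·ACB·AA·BD·AA·ACB·AA·CDC·ACB·AA·CDC·AA·BD·AA·CDC·BD·ACB·AA·CDC·ACB·AA·CDC·ACB·ACB·CDC·BD·ACB·ACB·AA·BD·AA·CDC·BD·ACB·AA·CDC·ACB·ACB·AA·BD·AA·ACB·AA·CDC·ACB·AA·CDC·ACB·ACB·CDC·BD·ACB·ACB·ACB·AA·CDC·ACB·ACB·AA·BD·AA·ACB·AA·CDC·ACB·AA·CDC·ACB·ACB·CDC·BD·ACB·ACB
    A ↦ ACB
    B ↦ CDC
    C ↦ AA
    D ↦ BD

A->ACB, B->CDC, C->AA, D->BD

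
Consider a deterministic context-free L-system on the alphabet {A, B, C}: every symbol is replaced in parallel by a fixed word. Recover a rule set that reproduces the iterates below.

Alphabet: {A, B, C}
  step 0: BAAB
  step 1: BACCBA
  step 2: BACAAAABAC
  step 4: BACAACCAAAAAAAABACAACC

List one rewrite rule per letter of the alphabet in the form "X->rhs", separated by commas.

A->C, B->BA, C->AA

  step 1 ⇒ step 2: BACCBA ⇒ BA·C·AA·AA·BA·C
    A ↦ C
    B ↦ BA
    C ↦ AA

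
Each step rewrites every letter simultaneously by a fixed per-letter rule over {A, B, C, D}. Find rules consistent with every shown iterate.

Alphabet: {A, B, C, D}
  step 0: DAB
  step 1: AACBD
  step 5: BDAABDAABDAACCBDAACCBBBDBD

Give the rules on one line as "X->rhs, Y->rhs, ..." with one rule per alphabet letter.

  step 0 ⇒ step 1: DAB ⇒ AA·C·BD
    A ↦ C
    B ↦ BD
    D ↦ AA
    C ↦ B  (constrained at step 1)

A->C, B->BD, C->B, D->AA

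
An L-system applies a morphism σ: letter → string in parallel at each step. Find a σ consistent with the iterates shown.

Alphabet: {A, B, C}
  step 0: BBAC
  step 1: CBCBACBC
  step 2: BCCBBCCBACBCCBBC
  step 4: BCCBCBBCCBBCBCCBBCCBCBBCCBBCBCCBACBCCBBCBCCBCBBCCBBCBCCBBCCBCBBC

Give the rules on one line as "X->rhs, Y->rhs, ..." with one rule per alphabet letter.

A->AC, B->CB, C->BC

  step 1 ⇒ step 2: CBCBACBC ⇒ BC·CB·BC·CB·AC·BC·CB·BC
    A ↦ AC
    B ↦ CB
    C ↦ BC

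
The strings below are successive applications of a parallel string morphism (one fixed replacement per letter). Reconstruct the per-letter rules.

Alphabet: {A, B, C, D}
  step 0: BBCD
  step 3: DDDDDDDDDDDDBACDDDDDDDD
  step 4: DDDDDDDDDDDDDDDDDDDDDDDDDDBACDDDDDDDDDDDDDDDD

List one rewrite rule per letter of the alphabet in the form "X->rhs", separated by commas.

A->DB, B->D, C->AC, D->DD

  step 3 ⇒ step 4: DDDDDDDDDDDDBACDDDDDDDD ⇒ DD·DD·DD·DD·DD·DD·DD·DD·DD·DD·DD·DD·D·DB·AC·DD·DD·DD·DD·DD·DD·DD·DD
    A ↦ DB
    B ↦ D
    C ↦ AC
    D ↦ DD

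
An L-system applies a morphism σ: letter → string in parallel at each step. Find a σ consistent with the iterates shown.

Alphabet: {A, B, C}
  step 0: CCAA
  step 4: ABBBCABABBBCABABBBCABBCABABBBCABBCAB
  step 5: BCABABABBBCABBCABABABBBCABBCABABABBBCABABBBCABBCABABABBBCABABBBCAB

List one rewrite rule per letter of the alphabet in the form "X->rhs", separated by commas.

A->BC, B->AB, C->B

  step 4 ⇒ step 5: ABBBCABABBBCABABBBCABBCABABBBCABBCAB ⇒ BC·AB·AB·AB·B·BC·AB·BC·AB·AB·AB·B·BC·AB·BC·AB·AB·AB·B·BC·AB·AB·B·BC·AB·BC·AB·AB·AB·B·BC·AB·AB·B·BC·AB
    A ↦ BC
    B ↦ AB
    C ↦ B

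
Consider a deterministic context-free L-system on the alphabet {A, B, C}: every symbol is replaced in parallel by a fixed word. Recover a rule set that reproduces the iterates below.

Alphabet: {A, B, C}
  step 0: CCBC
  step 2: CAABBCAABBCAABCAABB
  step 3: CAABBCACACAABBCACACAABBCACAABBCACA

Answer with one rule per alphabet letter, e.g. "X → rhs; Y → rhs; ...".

A->B, B->CA, C->CAA

  step 2 ⇒ step 3: CAABBCAABBCAABCAABB ⇒ CAA·B·B·CA·CA·CAA·B·B·CA·CA·CAA·B·B·CA·CAA·B·B·CA·CA
    A ↦ B
    B ↦ CA
    C ↦ CAA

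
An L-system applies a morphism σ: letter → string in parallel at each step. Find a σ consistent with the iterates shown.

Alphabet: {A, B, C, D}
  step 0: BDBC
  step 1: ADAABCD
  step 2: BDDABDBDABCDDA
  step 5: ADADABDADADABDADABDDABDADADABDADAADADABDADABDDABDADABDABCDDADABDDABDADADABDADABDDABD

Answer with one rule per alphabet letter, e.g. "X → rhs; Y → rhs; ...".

A->BD, B->A, C->BCD, D->DA

  step 1 ⇒ step 2: ADAABCD ⇒ BD·DA·BD·BD·A·BCD·DA
    A ↦ BD
    B ↦ A
    C ↦ BCD
    D ↦ DA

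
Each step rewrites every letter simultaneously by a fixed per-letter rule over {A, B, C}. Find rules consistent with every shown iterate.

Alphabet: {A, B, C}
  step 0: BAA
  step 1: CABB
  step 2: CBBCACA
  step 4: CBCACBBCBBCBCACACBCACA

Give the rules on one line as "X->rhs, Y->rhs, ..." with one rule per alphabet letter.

  step 1 ⇒ step 2: CABB ⇒ CB·B·CA·CA
    A ↦ B
    B ↦ CA
    C ↦ CB

A->B, B->CA, C->CB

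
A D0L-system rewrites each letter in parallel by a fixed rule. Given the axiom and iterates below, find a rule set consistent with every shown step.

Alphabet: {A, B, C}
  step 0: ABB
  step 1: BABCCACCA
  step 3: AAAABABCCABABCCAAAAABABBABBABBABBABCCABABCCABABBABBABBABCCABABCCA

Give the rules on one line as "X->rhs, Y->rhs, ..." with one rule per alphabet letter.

A->BAB, B->CCA, C->AA

  step 0 ⇒ step 1: ABB ⇒ BAB·CCA·CCA
    A ↦ BAB
    B ↦ CCA
    C ↦ AA  (constrained at step 1)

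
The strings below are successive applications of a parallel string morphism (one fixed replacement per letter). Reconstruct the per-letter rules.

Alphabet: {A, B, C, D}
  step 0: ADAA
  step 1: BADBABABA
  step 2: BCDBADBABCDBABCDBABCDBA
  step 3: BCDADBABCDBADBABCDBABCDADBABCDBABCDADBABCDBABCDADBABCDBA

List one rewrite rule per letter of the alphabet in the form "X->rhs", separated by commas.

  step 2 ⇒ step 3: BCDBADBABCDBABCDBABCDBA ⇒ BCD·A·DBA·BCD·BA·DBA·BCD·BA·BCD·A·DBA·BCD·BA·BCD·A·DBA·BCD·BA·BCD·A·DBA·BCD·BA
    A ↦ BA
    B ↦ BCD
    C ↦ A
    D ↦ DBA

A->BA, B->BCD, C->A, D->DBA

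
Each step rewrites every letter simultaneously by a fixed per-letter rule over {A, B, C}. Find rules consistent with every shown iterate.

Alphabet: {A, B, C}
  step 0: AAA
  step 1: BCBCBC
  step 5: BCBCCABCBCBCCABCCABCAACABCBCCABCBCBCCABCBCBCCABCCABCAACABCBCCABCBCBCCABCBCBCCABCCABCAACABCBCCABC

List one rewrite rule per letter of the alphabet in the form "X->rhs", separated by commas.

  step 0 ⇒ step 1: AAA ⇒ BC·BC·BC
    A ↦ BC
    B ↦ AA  (constrained at step 1)
    C ↦ CA  (constrained at step 1)

A->BC, B->AA, C->CA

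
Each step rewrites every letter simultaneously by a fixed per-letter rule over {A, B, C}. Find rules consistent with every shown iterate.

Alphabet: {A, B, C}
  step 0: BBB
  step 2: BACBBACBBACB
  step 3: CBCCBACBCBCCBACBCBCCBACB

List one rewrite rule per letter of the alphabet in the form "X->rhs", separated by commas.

A->CC, B->CB, C->BA

  step 2 ⇒ step 3: BACBBACBBACB ⇒ CB·CC·BA·CB·CB·CC·BA·CB·CB·CC·BA·CB
    A ↦ CC
    B ↦ CB
    C ↦ BA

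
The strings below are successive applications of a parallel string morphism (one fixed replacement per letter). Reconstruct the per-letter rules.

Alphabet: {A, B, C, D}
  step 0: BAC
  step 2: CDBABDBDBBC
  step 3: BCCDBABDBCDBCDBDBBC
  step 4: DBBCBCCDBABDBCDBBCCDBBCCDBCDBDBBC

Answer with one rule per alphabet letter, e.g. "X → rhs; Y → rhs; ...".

A->AB, B->DB, C->BC, D->C

  step 3 ⇒ step 4: BCCDBABDBCDBCDBDBBC ⇒ DB·BC·BC·C·DB·AB·DB·C·DB·BC·C·DB·BC·C·DB·C·DB·DB·BC
    A ↦ AB
    B ↦ DB
    C ↦ BC
    D ↦ C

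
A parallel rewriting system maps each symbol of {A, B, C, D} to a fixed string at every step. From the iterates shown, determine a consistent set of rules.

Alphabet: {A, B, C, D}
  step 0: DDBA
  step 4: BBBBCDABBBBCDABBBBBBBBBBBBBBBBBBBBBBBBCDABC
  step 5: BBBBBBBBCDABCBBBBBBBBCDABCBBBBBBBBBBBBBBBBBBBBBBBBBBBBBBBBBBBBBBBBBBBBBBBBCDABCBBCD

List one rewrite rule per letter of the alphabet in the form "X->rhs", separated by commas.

  step 4 ⇒ step 5: BBBBCDABBBBCDABBBBBBBBBBBBBBBBBBBBBBBBCDABC ⇒ BB·BB·BB·BB·CD·A·BC·BB·BB·BB·BB·CD·A·BC·BB·BB·BB·BB·BB·BB·BB·BB·BB·BB·BB·BB·BB·BB·BB·BB·BB·BB·BB·BB·BB·BB·BB·BB·CD·A·BC·BB·CD
    A ↦ BC
    B ↦ BB
    C ↦ CD
    D ↦ A

A->BC, B->BB, C->CD, D->A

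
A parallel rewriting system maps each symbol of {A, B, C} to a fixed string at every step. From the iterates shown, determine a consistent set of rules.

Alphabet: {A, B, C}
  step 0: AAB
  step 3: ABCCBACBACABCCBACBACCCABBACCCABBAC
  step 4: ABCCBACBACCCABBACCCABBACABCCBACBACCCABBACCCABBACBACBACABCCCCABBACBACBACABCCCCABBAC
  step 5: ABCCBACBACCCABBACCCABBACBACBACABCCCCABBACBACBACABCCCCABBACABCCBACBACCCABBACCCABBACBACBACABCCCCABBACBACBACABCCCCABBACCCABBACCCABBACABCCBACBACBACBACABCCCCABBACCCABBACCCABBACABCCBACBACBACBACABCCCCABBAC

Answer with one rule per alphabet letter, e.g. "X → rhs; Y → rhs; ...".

A->AB, B->CC, C->BAC

  step 4 ⇒ step 5: ABCCBACBACCCABBACCCABBACABCCBACBACCCABBACCCABBACBACBACABCCCCABBACBACBACABCCCCABBAC ⇒ AB·CC·BAC·BAC·CC·AB·BAC·CC·AB·BAC·BAC·BAC·AB·CC·CC·AB·BAC·BAC·BAC·AB·CC·CC·AB·BAC·AB·CC·BAC·BAC·CC·AB·BAC·CC·AB·BAC·BAC·BAC·AB·CC·CC·AB·BAC·BAC·BAC·AB·CC·CC·AB·BAC·CC·AB·BAC·CC·AB·BAC·AB·CC·BAC·BAC·BAC·BAC·AB·CC·CC·AB·BAC·CC·AB·BAC·CC·AB·BAC·AB·CC·BAC·BAC·BAC·BAC·AB·CC·CC·AB·BAC
    A ↦ AB
    B ↦ CC
    C ↦ BAC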